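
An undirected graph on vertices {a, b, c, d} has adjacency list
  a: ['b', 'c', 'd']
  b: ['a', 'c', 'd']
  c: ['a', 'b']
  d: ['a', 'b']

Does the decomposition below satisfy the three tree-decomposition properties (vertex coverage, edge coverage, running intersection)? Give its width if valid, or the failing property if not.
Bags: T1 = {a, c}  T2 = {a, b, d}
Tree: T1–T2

A tree decomposition must satisfy three properties: every vertex lies in some bag; for every edge, both endpoints lie together in some bag; and for every vertex, the bags containing it form a connected subtree. Here edge (b,c) lies in no bag, so the decomposition is invalid.

No — edge (b,c) lies in no bag.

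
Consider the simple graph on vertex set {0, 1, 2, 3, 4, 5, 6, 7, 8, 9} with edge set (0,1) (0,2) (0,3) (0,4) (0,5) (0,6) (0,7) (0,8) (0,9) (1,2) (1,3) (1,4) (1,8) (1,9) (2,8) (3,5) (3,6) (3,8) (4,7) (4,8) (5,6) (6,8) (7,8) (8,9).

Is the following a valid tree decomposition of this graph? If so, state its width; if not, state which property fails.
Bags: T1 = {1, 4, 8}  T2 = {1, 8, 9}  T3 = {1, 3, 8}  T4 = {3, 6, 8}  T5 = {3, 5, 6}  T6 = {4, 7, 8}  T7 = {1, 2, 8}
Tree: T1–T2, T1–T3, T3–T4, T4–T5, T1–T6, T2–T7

No — vertex 0 appears in no bag.

A tree decomposition must satisfy three properties: every vertex lies in some bag; for every edge, both endpoints lie together in some bag; and for every vertex, the bags containing it form a connected subtree. Here vertex 0 appears in no bag, so the decomposition is invalid.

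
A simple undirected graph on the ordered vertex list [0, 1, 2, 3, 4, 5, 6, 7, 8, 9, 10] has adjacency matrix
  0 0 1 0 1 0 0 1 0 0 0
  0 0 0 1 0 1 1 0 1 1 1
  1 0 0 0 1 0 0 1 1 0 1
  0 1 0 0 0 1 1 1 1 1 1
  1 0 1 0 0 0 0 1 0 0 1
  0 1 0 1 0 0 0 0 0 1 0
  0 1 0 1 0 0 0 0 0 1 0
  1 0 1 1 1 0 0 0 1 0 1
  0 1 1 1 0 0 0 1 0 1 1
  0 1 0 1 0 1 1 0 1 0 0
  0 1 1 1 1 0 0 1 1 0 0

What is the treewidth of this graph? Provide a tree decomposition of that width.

Each bag holds 4 vertices, so the decomposition has width 3, which upper-bounds the treewidth. Conversely, {0, 2, 4, 7} is a clique of size 4, and the vertices of any clique must share a bag in every tree decomposition; so some bag has ≥ 4 vertices and tw(G) ≥ 3. Combining the bounds, tw(G) = 3.

Treewidth 3.
Bags: B1 = {3, 7, 8, 10}  B2 = {1, 3, 8, 10}  B3 = {2, 7, 8, 10}  B4 = {2, 4, 7, 10}  B5 = {1, 3, 8, 9}  B6 = {1, 3, 6, 9}  B7 = {0, 2, 4, 7}  B8 = {1, 3, 5, 9}
Tree: B1–B2, B1–B3, B3–B4, B2–B5, B5–B6, B4–B7, B6–B8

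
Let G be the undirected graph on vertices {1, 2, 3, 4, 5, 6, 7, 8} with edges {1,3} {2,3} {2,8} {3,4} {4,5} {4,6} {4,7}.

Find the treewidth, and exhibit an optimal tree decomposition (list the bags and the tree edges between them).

The largest bag has 2 vertices, giving width 1; this decomposition certifies tw(G) ≤ 1. G has an edge, so its treewidth is at least 1. Therefore the treewidth is 1.

Treewidth 1.
Bags: B1 = {2, 3}  B2 = {2, 8}  B3 = {3, 4}  B4 = {4, 5}  B5 = {4, 7}  B6 = {4, 6}  B7 = {1, 3}
Tree: B1–B2, B1–B3, B3–B4, B3–B5, B5–B6, B1–B7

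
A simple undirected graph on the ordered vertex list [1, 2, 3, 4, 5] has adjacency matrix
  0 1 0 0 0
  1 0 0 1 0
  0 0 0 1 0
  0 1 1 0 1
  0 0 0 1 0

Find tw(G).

1

A width-1 tree decomposition is:
Bags: B1 = {1, 2}  B2 = {2, 4}  B3 = {3, 4}  B4 = {4, 5}
Tree: B1–B2, B2–B3, B2–B4
Every bag has size at most 2, so the width is 2 − 1 = 1 and tw(G) ≤ 1. Since G has at least one edge (e.g. 1–2), it is not an edgeless graph, so tw(G) ≥ 1. The upper and lower bounds meet at 1, so that is the treewidth.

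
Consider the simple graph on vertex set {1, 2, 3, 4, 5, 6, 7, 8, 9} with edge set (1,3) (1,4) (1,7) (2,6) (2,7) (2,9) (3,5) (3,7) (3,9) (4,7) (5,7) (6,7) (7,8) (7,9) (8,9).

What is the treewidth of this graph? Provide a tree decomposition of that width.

The largest bag has 3 vertices, giving width 2; this decomposition certifies tw(G) ≤ 2. For the lower bound, the 3 vertices {2, 7, 9} are pairwise adjacent, and any tree decomposition puts a clique entirely inside one bag — forcing width ≥ 2. Therefore the treewidth is 2.

Treewidth 2.
Bags: B1 = {1, 4, 7}  B2 = {1, 3, 7}  B3 = {3, 7, 9}  B4 = {2, 7, 9}  B5 = {2, 6, 7}  B6 = {3, 5, 7}  B7 = {7, 8, 9}
Tree: B1–B2, B2–B3, B3–B4, B4–B5, B3–B6, B3–B7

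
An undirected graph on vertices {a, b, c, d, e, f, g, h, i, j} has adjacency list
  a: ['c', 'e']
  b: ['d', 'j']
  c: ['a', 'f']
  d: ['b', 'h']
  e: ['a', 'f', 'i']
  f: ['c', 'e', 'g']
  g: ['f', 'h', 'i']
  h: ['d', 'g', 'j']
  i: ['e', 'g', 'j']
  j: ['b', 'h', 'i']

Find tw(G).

A width-2 tree decomposition is:
Bags: B1 = {a, c, f}  B2 = {a, e, f}  B3 = {e, f, g}  B4 = {e, g, i}  B5 = {g, h, i}  B6 = {h, i, j}  B7 = {d, h, j}  B8 = {b, d, j}
Tree: B1–B2, B2–B3, B3–B4, B4–B5, B5–B6, B6–B7, B7–B8
Each bag holds 3 vertices, so the decomposition has width 2, which upper-bounds the treewidth. For the lower bound, G contains the cycle c–a–e–f–c, so G is not a forest; only forests have treewidth ≤ 1, hence tw(G) ≥ 2. The upper and lower bounds meet at 2, so that is the treewidth.

2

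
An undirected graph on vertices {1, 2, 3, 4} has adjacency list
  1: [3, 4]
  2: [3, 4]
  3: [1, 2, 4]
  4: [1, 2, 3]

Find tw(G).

2

A width-2 tree decomposition is:
Bags: B1 = {1, 3, 4}  B2 = {2, 3, 4}
Tree: B1–B2
The largest bag has 3 vertices, giving width 2; this decomposition certifies tw(G) ≤ 2. For the lower bound, the 3 vertices {1, 3, 4} are pairwise adjacent, and any tree decomposition puts a clique entirely inside one bag — forcing width ≥ 2. Therefore the treewidth is 2.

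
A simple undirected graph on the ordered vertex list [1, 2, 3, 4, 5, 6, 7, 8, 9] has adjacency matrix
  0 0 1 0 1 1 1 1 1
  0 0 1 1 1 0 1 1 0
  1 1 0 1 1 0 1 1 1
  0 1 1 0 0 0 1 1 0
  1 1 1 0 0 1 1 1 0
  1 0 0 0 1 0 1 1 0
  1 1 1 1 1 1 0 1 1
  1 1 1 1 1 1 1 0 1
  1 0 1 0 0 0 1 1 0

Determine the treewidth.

4

A width-4 tree decomposition is:
Bags: B1 = {1, 5, 6, 7, 8}  B2 = {1, 3, 5, 7, 8}  B3 = {2, 3, 5, 7, 8}  B4 = {1, 3, 7, 8, 9}  B5 = {2, 3, 4, 7, 8}
Tree: B1–B2, B2–B3, B2–B4, B3–B5
Every bag has size at most 5, so the width is 5 − 1 = 4 and tw(G) ≤ 4. Conversely, {1, 3, 7, 8, 9} is a clique of size 5, and the vertices of any clique must share a bag in every tree decomposition; so some bag has ≥ 5 vertices and tw(G) ≥ 4. Combining the bounds, tw(G) = 4.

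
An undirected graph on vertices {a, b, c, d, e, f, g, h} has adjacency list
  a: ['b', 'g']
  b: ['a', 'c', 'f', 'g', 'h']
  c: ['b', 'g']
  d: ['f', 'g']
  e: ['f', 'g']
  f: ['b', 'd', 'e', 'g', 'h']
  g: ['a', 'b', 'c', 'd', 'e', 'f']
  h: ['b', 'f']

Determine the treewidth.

A width-2 tree decomposition is:
Bags: B1 = {b, f, h}  B2 = {b, f, g}  B3 = {b, c, g}  B4 = {e, f, g}  B5 = {a, b, g}  B6 = {d, f, g}
Tree: B1–B2, B2–B3, B2–B4, B3–B5, B4–B6
Every bag has size at most 3, so the width is 3 − 1 = 2 and tw(G) ≤ 2. On the other hand G contains the 3-clique {a, b, g}. A clique must lie in a single bag of any decomposition, so no decomposition can have width below 2. Therefore the treewidth is 2.

2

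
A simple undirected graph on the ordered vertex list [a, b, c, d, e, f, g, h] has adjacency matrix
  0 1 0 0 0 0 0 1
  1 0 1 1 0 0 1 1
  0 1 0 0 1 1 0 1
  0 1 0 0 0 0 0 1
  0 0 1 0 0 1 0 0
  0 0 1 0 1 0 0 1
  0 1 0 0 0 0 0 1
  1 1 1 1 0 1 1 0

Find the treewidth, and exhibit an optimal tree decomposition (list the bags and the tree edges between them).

Every bag has size at most 3, so the width is 3 − 1 = 2 and tw(G) ≤ 2. On the other hand G contains the 3-clique {c, e, f}. A clique must lie in a single bag of any decomposition, so no decomposition can have width below 2. The upper and lower bounds meet at 2, so that is the treewidth.

Treewidth 2.
One such decomposition:
Bags: B1 = {c, f, h}  B2 = {b, c, h}  B3 = {a, b, h}  B4 = {c, e, f}  B5 = {b, g, h}  B6 = {b, d, h}
Tree: B1–B2, B2–B3, B1–B4, B3–B5, B5–B6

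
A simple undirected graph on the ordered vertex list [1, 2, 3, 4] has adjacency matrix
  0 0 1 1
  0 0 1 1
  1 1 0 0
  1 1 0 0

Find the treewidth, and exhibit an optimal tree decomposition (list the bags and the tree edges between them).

Treewidth 2.
One optimal decomposition is:
Bags: B1 = {1, 3, 4}  B2 = {2, 3, 4}
Tree: B1–B2

The largest bag has 3 vertices, giving width 2; this decomposition certifies tw(G) ≤ 2. The edges 3–1–4–2–3 form a cycle, so G is not a tree and its treewidth is at least 2. The upper and lower bounds meet at 2, so that is the treewidth.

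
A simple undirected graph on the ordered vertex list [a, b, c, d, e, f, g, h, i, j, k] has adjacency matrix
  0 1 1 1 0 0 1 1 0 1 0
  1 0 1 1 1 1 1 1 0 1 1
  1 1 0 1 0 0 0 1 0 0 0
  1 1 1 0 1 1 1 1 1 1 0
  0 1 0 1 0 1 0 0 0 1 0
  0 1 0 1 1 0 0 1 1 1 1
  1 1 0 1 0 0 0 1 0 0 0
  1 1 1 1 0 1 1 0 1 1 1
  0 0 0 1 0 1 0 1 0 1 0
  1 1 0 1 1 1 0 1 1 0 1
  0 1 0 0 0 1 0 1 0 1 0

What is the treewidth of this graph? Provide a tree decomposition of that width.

Treewidth 4.
One such decomposition:
Bags: B1 = {a, b, d, h, j}  B2 = {a, b, c, d, h}  B3 = {a, b, d, g, h}  B4 = {b, d, f, h, j}  B5 = {d, f, h, i, j}  B6 = {b, d, e, f, j}  B7 = {b, f, h, j, k}
Tree: B1–B2, B2–B3, B1–B4, B4–B5, B4–B6, B4–B7

Each bag holds 5 vertices, so the decomposition has width 4, which upper-bounds the treewidth. On the other hand G contains the 5-clique {b, d, e, f, j}. A clique must lie in a single bag of any decomposition, so no decomposition can have width below 4. Therefore the treewidth is 4.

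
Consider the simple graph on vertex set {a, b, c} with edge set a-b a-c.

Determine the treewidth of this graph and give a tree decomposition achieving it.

Treewidth 1.
Bags: B1 = {a, c}  B2 = {a, b}
Tree: B1–B2

Every bag has size at most 2, so the width is 2 − 1 = 1 and tw(G) ≤ 1. Any graph with an edge has treewidth ≥ 1, and G has the edge a–c. Hence tw(G) = 1 exactly.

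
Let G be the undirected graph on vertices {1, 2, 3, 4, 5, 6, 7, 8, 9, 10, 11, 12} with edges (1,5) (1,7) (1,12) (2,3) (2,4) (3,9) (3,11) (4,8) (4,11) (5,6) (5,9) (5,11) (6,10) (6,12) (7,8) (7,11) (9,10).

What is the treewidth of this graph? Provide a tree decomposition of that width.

The largest bag has 4 vertices, giving width 3; this decomposition certifies tw(G) ≤ 3. For the lower bound: the 4 vertex sets {2,4,8}, {7}, {11}, {1,3,5,9} are disjoint, each induces a connected subgraph, and every pair is joined by at least one edge of G. Contracting each set to a single vertex therefore yields K_{4} as a minor, and since treewidth is minor-monotone, tw(G) ≥ tw(K_{4}) = 3. Combining the bounds, tw(G) = 3.

Treewidth 3.
One optimal decomposition is:
Bags: B1 = {2, 4, 7, 8}  B2 = {2, 4, 7, 11}  B3 = {2, 3, 7, 11}  B4 = {1, 3, 7, 11}  B5 = {1, 3, 5, 11}  B6 = {1, 3, 5, 9}  B7 = {1, 5, 9, 12}  B8 = {5, 6, 9, 12}  B9 = {6, 9, 10, 12}
Tree: B1–B2, B2–B3, B3–B4, B4–B5, B5–B6, B6–B7, B7–B8, B8–B9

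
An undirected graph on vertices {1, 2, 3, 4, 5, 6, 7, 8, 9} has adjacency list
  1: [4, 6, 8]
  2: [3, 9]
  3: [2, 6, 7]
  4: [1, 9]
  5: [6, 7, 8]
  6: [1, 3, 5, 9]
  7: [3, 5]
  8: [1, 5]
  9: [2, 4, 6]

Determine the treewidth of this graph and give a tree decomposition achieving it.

Treewidth 3.
One optimal decomposition is:
Bags: B1 = {1, 2, 4, 9}  B2 = {1, 2, 6, 9}  B3 = {1, 2, 3, 6}  B4 = {1, 3, 6, 8}  B5 = {3, 5, 6, 8}  B6 = {3, 5, 7, 8}
Tree: B1–B2, B2–B3, B3–B4, B4–B5, B5–B6

The largest bag has 4 vertices, giving width 3; this decomposition certifies tw(G) ≤ 3. For the lower bound: the 4 vertex sets {2,4,9}, {1}, {6}, {3,5,7,8} are disjoint, each induces a connected subgraph, and every pair is joined by at least one edge of G. Contracting each set to a single vertex therefore yields K_{4} as a minor, and since treewidth is minor-monotone, tw(G) ≥ tw(K_{4}) = 3. Therefore the treewidth is 3.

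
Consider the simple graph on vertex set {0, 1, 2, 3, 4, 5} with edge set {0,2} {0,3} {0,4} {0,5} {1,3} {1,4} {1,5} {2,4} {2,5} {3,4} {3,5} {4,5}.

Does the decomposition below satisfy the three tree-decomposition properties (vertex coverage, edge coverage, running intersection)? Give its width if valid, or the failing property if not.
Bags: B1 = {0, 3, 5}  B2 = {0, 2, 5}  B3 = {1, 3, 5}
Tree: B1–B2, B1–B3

No — vertex 4 appears in no bag.

A tree decomposition must satisfy three properties: every vertex lies in some bag; for every edge, both endpoints lie together in some bag; and for every vertex, the bags containing it form a connected subtree. Here vertex 4 appears in no bag, so the decomposition is invalid.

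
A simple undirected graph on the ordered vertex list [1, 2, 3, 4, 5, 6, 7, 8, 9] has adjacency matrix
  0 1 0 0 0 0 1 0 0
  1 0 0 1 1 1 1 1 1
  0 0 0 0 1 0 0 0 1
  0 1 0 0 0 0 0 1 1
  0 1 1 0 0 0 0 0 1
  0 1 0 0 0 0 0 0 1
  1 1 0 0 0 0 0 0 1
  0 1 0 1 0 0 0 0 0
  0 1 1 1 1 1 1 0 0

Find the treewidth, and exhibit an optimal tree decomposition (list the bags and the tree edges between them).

Treewidth 2.
One such decomposition:
Bags: B1 = {2, 7, 9}  B2 = {2, 5, 9}  B3 = {2, 4, 9}  B4 = {2, 4, 8}  B5 = {2, 6, 9}  B6 = {3, 5, 9}  B7 = {1, 2, 7}
Tree: B1–B2, B1–B3, B3–B4, B3–B5, B2–B6, B1–B7

The largest bag has 3 vertices, giving width 2; this decomposition certifies tw(G) ≤ 2. Conversely, {2, 4, 8} is a clique of size 3, and the vertices of any clique must share a bag in every tree decomposition; so some bag has ≥ 3 vertices and tw(G) ≥ 2. Therefore the treewidth is 2.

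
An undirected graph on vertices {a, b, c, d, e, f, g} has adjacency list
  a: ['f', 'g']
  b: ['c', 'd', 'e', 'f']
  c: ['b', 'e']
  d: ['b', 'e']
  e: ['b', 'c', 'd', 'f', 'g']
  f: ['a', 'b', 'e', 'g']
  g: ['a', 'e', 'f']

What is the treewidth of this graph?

A width-2 tree decomposition is:
Bags: B1 = {b, c, e}  B2 = {b, e, f}  B3 = {b, d, e}  B4 = {e, f, g}  B5 = {a, f, g}
Tree: B1–B2, B1–B3, B2–B4, B4–B5
Each bag holds 3 vertices, so the decomposition has width 2, which upper-bounds the treewidth. For the lower bound, the 3 vertices {e, f, g} are pairwise adjacent, and any tree decomposition puts a clique entirely inside one bag — forcing width ≥ 2. Therefore the treewidth is 2.

2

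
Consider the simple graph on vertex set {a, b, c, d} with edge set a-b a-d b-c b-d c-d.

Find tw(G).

2

A width-2 tree decomposition is:
Bags: B1 = {b, c, d}  B2 = {a, b, d}
Tree: B1–B2
The largest bag has 3 vertices, giving width 2; this decomposition certifies tw(G) ≤ 2. Conversely, {b, c, d} is a clique of size 3, and the vertices of any clique must share a bag in every tree decomposition; so some bag has ≥ 3 vertices and tw(G) ≥ 2. The upper and lower bounds meet at 2, so that is the treewidth.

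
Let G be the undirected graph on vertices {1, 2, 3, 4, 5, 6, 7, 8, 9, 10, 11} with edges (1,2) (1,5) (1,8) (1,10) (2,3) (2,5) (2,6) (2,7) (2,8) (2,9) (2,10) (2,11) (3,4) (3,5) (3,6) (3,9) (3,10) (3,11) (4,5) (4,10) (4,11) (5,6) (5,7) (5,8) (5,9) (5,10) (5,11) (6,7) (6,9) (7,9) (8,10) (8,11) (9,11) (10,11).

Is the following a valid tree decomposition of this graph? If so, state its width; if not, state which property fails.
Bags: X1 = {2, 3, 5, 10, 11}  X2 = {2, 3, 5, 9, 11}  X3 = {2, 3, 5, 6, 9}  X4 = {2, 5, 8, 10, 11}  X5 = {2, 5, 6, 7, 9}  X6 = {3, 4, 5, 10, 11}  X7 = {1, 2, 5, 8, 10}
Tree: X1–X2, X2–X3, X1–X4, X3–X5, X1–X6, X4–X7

Checking the three conditions: (i) the bags cover all of {1, 2, 3, 4, 5, 6, 7, 8, 9, 10, 11}; (ii) for each edge, some bag contains both endpoints; (iii) the bags containing any fixed vertex form a subtree. All hold, so the decomposition is valid with width 5 − 1 = 4.

Yes; width 4.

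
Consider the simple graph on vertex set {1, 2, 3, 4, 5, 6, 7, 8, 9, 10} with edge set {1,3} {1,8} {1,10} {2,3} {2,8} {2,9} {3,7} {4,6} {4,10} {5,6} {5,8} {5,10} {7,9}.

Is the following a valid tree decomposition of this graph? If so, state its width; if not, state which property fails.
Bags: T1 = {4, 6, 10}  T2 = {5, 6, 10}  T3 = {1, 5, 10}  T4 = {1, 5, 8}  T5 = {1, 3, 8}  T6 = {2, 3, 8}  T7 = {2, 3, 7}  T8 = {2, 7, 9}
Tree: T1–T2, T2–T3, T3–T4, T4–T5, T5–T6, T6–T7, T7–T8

Vertex coverage: the bags together contain {1, 2, 3, 4, 5, 6, 7, 8, 9, 10}, the full vertex set. Edge coverage: each edge of G has both endpoints in at least one bag. Running intersection: for every vertex, the bags containing it form a connected subtree. All three properties hold, so this is a valid tree decomposition of width max|bag| − 1 = 2, and hence tw(G) ≤ 2.

Yes; width 2.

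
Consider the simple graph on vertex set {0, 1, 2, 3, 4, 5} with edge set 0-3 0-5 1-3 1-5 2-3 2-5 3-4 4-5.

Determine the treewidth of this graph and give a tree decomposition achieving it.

Every bag has size at most 3, so the width is 3 − 1 = 2 and tw(G) ≤ 2. The edges 0–3–1–5–0 form a cycle, so G is not a tree and its treewidth is at least 2. The upper and lower bounds meet at 2, so that is the treewidth.

Treewidth 2.
One such decomposition:
Bags: B1 = {0, 3, 5}  B2 = {1, 3, 5}  B3 = {2, 3, 5}  B4 = {3, 4, 5}
Tree: B1–B2, B2–B3, B3–B4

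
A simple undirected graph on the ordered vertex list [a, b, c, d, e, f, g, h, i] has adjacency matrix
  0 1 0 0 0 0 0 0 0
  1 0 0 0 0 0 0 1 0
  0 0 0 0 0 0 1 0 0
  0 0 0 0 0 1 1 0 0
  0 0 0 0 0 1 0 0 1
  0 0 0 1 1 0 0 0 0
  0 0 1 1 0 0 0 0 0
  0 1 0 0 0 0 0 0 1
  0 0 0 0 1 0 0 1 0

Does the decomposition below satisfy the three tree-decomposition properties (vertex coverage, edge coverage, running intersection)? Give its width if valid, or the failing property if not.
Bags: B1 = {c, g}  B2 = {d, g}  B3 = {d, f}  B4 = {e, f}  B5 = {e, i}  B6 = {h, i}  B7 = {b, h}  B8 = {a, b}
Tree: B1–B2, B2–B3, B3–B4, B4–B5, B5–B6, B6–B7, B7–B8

Yes; width 1.

Every vertex of G appears in some bag (union = {a, b, c, d, e, f, g, h, i}); every edge is covered by a bag; and for each vertex v the set of bags containing v is connected in the bag tree. The decomposition is therefore valid. The largest bag has 2 vertices, so the width is 1.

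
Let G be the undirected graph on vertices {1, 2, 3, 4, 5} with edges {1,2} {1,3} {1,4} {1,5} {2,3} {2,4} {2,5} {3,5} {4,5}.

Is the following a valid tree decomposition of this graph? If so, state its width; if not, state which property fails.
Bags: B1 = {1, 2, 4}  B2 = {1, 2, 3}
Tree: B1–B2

No — vertex 5 appears in no bag.

A tree decomposition must satisfy three properties: every vertex lies in some bag; for every edge, both endpoints lie together in some bag; and for every vertex, the bags containing it form a connected subtree. Here vertex 5 appears in no bag, so the decomposition is invalid.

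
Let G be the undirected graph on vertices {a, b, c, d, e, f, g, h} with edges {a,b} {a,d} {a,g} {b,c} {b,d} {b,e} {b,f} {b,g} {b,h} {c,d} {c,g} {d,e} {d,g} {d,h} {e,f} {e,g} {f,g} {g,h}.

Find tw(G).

3

A width-3 tree decomposition is:
Bags: B1 = {b, c, d, g}  B2 = {a, b, d, g}  B3 = {b, d, e, g}  B4 = {b, d, g, h}  B5 = {b, e, f, g}
Tree: B1–B2, B2–B3, B3–B4, B3–B5
The largest bag has 4 vertices, giving width 3; this decomposition certifies tw(G) ≤ 3. Conversely, {b, d, e, g} is a clique of size 4, and the vertices of any clique must share a bag in every tree decomposition; so some bag has ≥ 4 vertices and tw(G) ≥ 3. The upper and lower bounds meet at 3, so that is the treewidth.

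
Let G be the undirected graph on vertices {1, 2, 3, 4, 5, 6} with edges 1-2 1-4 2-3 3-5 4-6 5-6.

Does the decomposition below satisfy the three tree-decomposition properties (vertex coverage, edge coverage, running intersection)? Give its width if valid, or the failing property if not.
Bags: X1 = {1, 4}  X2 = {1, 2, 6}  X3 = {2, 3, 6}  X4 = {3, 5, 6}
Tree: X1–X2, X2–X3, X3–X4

A tree decomposition must satisfy three properties: every vertex lies in some bag; for every edge, both endpoints lie together in some bag; and for every vertex, the bags containing it form a connected subtree. Here edge (6,4) lies in no bag, so the decomposition is invalid.

No — edge (6,4) lies in no bag.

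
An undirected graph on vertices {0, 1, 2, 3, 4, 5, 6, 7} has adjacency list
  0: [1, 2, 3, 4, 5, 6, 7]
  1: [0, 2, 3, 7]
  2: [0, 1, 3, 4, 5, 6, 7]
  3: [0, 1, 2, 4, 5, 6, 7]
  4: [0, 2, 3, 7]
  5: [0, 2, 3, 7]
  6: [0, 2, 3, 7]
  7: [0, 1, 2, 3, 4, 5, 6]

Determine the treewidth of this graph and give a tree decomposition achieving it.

Treewidth 4.
One optimal decomposition is:
Bags: B1 = {0, 2, 3, 4, 7}  B2 = {0, 2, 3, 6, 7}  B3 = {0, 2, 3, 5, 7}  B4 = {0, 1, 2, 3, 7}
Tree: B1–B2, B1–B3, B2–B4

Each bag holds 5 vertices, so the decomposition has width 4, which upper-bounds the treewidth. For the lower bound, the 5 vertices {0, 1, 2, 3, 7} are pairwise adjacent, and any tree decomposition puts a clique entirely inside one bag — forcing width ≥ 4. Combining the bounds, tw(G) = 4.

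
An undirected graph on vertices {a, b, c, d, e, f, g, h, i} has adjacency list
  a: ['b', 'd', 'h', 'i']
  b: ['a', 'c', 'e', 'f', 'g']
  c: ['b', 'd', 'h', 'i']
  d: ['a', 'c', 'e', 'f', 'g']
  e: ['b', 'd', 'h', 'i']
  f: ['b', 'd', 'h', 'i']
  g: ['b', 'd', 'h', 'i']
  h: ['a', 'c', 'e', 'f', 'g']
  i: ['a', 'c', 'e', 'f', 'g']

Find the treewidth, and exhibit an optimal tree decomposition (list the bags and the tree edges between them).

Each bag holds 5 vertices, so the decomposition has width 4, which upper-bounds the treewidth. For the lower bound: the 5 vertex sets {e,i}, {a,h}, {b,f}, {d}, {g} are disjoint, each induces a connected subgraph, and every pair is joined by at least one edge of G. Contracting each set to a single vertex therefore yields K_{5} as a minor, and since treewidth is minor-monotone, tw(G) ≥ tw(K_{5}) = 4. Therefore the treewidth is 4.

Treewidth 4.
One such decomposition:
Bags: B1 = {b, d, e, h, i}  B2 = {a, b, d, h, i}  B3 = {b, d, f, h, i}  B4 = {b, d, g, h, i}  B5 = {b, c, d, h, i}
Tree: B1–B2, B2–B3, B3–B4, B4–B5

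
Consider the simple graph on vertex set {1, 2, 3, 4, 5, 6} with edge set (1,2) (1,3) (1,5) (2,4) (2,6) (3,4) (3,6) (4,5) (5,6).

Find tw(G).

A width-3 tree decomposition is:
Bags: B1 = {2, 3, 4, 5}  B2 = {2, 3, 5, 6}  B3 = {1, 2, 3, 5}
Tree: B1–B2, B2–B3
Each bag holds 4 vertices, so the decomposition has width 3, which upper-bounds the treewidth. For the lower bound: the 4 vertex sets {4,5}, {3,6}, {2}, {1} are disjoint, each induces a connected subgraph, and every pair is joined by at least one edge of G. Contracting each set to a single vertex therefore yields K_{4} as a minor, and since treewidth is minor-monotone, tw(G) ≥ tw(K_{4}) = 3. Combining the bounds, tw(G) = 3.

3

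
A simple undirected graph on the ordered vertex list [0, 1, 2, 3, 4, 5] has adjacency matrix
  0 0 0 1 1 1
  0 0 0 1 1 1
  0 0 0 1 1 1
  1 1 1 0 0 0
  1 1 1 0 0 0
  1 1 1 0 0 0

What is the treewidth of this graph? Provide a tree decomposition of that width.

The largest bag has 4 vertices, giving width 3; this decomposition certifies tw(G) ≤ 3. For the lower bound: the 4 vertex sets {0,5}, {2,4}, {3}, {1} are disjoint, each induces a connected subgraph, and every pair is joined by at least one edge of G. Contracting each set to a single vertex therefore yields K_{4} as a minor, and since treewidth is minor-monotone, tw(G) ≥ tw(K_{4}) = 3. Combining the bounds, tw(G) = 3.

Treewidth 3.
Bags: B1 = {0, 3, 4, 5}  B2 = {2, 3, 4, 5}  B3 = {1, 3, 4, 5}
Tree: B1–B2, B2–B3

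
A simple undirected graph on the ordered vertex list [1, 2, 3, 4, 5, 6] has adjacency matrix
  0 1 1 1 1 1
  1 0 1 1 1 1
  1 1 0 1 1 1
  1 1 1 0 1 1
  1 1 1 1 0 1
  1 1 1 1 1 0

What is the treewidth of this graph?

5

A width-5 tree decomposition is:
Bags: B1 = {1, 2, 3, 4, 5, 6}
Tree: (single bag)
With just one bag of size 6, the width is 6 − 1 = 5, so tw(G) ≤ 5. For the lower bound, the 6 vertices {1, 2, 3, 4, 5, 6} are pairwise adjacent, and any tree decomposition puts a clique entirely inside one bag — forcing width ≥ 5. The upper and lower bounds meet at 5, so that is the treewidth.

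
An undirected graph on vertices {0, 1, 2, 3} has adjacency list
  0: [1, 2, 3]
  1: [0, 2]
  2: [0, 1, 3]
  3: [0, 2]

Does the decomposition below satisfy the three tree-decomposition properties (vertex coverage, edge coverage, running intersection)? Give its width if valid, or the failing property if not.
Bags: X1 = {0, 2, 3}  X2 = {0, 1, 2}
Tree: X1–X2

Yes; width 2.

Every vertex of G appears in some bag (union = {0, 1, 2, 3}); every edge is covered by a bag; and for each vertex v the set of bags containing v is connected in the bag tree. The decomposition is therefore valid. The largest bag has 3 vertices, so the width is 2.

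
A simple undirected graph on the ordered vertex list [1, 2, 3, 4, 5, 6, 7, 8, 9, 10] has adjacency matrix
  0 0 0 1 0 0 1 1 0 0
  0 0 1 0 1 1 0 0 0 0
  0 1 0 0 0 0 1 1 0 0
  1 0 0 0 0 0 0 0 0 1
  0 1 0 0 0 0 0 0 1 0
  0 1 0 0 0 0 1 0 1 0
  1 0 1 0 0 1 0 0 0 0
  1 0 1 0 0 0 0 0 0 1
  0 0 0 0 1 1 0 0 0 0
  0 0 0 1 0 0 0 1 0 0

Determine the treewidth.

2

A width-2 tree decomposition is:
Bags: B1 = {5, 6, 9}  B2 = {2, 5, 6}  B3 = {2, 6, 7}  B4 = {2, 3, 7}  B5 = {1, 3, 7}  B6 = {1, 3, 8}  B7 = {1, 4, 8}  B8 = {4, 8, 10}
Tree: B1–B2, B2–B3, B3–B4, B4–B5, B5–B6, B6–B7, B7–B8
Every bag has size at most 3, so the width is 3 − 1 = 2 and tw(G) ≤ 2. The edges 9–5–2–6–9 form a cycle, so G is not a tree and its treewidth is at least 2. Hence tw(G) = 2 exactly.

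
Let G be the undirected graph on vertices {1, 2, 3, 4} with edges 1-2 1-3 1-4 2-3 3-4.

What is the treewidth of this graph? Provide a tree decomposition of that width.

Treewidth 2.
Bags: B1 = {1, 3, 4}  B2 = {1, 2, 3}
Tree: B1–B2

The largest bag has 3 vertices, giving width 2; this decomposition certifies tw(G) ≤ 2. For the lower bound, the 3 vertices {1, 2, 3} are pairwise adjacent, and any tree decomposition puts a clique entirely inside one bag — forcing width ≥ 2. The upper and lower bounds meet at 2, so that is the treewidth.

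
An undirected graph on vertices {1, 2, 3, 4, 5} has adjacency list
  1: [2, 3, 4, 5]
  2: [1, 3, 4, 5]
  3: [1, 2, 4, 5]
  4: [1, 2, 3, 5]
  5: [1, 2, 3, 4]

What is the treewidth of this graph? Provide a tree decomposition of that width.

A single bag containing all 5 vertices is trivially a valid decomposition of width 4. On the other hand G contains the 5-clique {1, 2, 3, 4, 5}. A clique must lie in a single bag of any decomposition, so no decomposition can have width below 4. The upper and lower bounds meet at 4, so that is the treewidth.

Treewidth 4.
One such decomposition:
Bags: B1 = {1, 2, 3, 4, 5}
Tree: (single bag)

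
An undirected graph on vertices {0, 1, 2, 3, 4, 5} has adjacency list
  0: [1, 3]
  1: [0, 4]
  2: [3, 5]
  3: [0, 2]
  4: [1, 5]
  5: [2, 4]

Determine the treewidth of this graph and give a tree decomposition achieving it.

Each bag holds 3 vertices, so the decomposition has width 2, which upper-bounds the treewidth. The edges 0–1–4–5–2–3–0 form a cycle, so G is not a tree and its treewidth is at least 2. Therefore the treewidth is 2.

Treewidth 2.
One optimal decomposition is:
Bags: B1 = {0, 1, 4}  B2 = {0, 4, 5}  B3 = {0, 2, 5}  B4 = {0, 2, 3}
Tree: B1–B2, B2–B3, B3–B4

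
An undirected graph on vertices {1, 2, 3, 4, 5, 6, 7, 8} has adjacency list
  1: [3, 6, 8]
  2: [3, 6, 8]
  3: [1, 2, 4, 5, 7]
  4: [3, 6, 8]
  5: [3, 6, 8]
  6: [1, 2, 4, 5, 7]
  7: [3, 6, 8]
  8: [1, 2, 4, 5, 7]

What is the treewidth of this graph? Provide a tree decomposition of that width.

Every bag has size at most 4, so the width is 4 − 1 = 3 and tw(G) ≤ 3. For the lower bound: the 4 vertex sets {3,7}, {2,6}, {8}, {1} are disjoint, each induces a connected subgraph, and every pair is joined by at least one edge of G. Contracting each set to a single vertex therefore yields K_{4} as a minor, and since treewidth is minor-monotone, tw(G) ≥ tw(K_{4}) = 3. Hence tw(G) = 3 exactly.

Treewidth 3.
Bags: B1 = {3, 6, 7, 8}  B2 = {2, 3, 6, 8}  B3 = {1, 3, 6, 8}  B4 = {3, 4, 6, 8}  B5 = {3, 5, 6, 8}
Tree: B1–B2, B2–B3, B3–B4, B4–B5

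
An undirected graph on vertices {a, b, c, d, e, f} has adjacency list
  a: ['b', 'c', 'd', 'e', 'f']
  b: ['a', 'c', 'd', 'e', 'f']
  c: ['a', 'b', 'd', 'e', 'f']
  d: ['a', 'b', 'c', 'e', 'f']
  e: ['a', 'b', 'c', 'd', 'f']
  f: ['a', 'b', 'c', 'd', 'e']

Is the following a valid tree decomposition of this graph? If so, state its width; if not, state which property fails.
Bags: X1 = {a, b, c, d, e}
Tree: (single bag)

No — vertex f appears in no bag.

A tree decomposition must satisfy three properties: every vertex lies in some bag; for every edge, both endpoints lie together in some bag; and for every vertex, the bags containing it form a connected subtree. Here vertex f appears in no bag, so the decomposition is invalid.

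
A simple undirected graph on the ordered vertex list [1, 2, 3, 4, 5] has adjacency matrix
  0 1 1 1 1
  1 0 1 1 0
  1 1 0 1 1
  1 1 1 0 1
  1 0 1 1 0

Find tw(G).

3

A width-3 tree decomposition is:
Bags: B1 = {1, 3, 4, 5}  B2 = {1, 2, 3, 4}
Tree: B1–B2
The largest bag has 4 vertices, giving width 3; this decomposition certifies tw(G) ≤ 3. Conversely, {1, 2, 3, 4} is a clique of size 4, and the vertices of any clique must share a bag in every tree decomposition; so some bag has ≥ 4 vertices and tw(G) ≥ 3. Hence tw(G) = 3 exactly.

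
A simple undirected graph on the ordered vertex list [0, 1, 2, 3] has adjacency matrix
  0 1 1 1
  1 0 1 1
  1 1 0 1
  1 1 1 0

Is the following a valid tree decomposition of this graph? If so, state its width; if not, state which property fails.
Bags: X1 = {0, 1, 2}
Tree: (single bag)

A tree decomposition must satisfy three properties: every vertex lies in some bag; for every edge, both endpoints lie together in some bag; and for every vertex, the bags containing it form a connected subtree. Here vertex 3 appears in no bag, so the decomposition is invalid.

No — vertex 3 appears in no bag.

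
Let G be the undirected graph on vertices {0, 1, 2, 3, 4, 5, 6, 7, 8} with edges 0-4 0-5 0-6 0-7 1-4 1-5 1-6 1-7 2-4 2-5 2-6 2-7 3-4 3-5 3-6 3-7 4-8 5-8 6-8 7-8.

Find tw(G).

A width-4 tree decomposition is:
Bags: B1 = {3, 4, 5, 6, 7}  B2 = {0, 4, 5, 6, 7}  B3 = {1, 4, 5, 6, 7}  B4 = {4, 5, 6, 7, 8}  B5 = {2, 4, 5, 6, 7}
Tree: B1–B2, B2–B3, B3–B4, B4–B5
Each bag holds 5 vertices, so the decomposition has width 4, which upper-bounds the treewidth. For the lower bound: the 5 vertex sets {3,7}, {0,6}, {1,5}, {4}, {8} are disjoint, each induces a connected subgraph, and every pair is joined by at least one edge of G. Contracting each set to a single vertex therefore yields K_{5} as a minor, and since treewidth is minor-monotone, tw(G) ≥ tw(K_{5}) = 4. Hence tw(G) = 4 exactly.

4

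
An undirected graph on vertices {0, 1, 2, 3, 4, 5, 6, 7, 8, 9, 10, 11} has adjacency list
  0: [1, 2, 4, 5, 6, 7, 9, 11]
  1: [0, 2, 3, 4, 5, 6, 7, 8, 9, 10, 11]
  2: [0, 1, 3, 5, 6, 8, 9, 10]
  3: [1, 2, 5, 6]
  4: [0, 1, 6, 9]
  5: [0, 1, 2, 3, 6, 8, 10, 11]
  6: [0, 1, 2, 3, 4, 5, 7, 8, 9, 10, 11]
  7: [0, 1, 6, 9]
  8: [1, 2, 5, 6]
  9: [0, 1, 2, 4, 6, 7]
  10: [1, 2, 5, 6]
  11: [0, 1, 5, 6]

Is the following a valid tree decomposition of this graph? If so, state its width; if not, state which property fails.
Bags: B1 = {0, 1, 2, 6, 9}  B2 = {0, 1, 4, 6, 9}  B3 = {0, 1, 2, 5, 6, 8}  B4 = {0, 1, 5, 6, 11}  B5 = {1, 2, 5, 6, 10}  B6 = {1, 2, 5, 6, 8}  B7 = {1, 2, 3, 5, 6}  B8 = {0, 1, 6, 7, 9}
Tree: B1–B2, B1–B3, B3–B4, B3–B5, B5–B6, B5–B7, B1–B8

No — bags containing vertex 8 are not connected in the tree.

A tree decomposition must satisfy three properties: every vertex lies in some bag; for every edge, both endpoints lie together in some bag; and for every vertex, the bags containing it form a connected subtree. Here bags containing vertex 8 are not connected in the tree, so the decomposition is invalid.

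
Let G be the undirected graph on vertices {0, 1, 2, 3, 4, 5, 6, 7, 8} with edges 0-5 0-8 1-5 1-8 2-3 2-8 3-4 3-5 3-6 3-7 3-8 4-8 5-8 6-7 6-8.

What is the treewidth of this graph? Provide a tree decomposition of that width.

Each bag holds 3 vertices, so the decomposition has width 2, which upper-bounds the treewidth. Conversely, {0, 5, 8} is a clique of size 3, and the vertices of any clique must share a bag in every tree decomposition; so some bag has ≥ 3 vertices and tw(G) ≥ 2. Therefore the treewidth is 2.

Treewidth 2.
One such decomposition:
Bags: B1 = {3, 6, 8}  B2 = {2, 3, 8}  B3 = {3, 5, 8}  B4 = {0, 5, 8}  B5 = {3, 6, 7}  B6 = {3, 4, 8}  B7 = {1, 5, 8}
Tree: B1–B2, B2–B3, B3–B4, B1–B5, B1–B6, B3–B7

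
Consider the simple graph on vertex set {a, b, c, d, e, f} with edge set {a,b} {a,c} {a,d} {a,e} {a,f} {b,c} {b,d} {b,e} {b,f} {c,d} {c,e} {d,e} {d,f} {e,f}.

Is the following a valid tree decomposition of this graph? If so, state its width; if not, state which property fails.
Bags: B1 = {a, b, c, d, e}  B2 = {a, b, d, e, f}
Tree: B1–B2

Yes; width 4.

Vertex coverage: the bags together contain {a, b, c, d, e, f}, the full vertex set. Edge coverage: each edge of G has both endpoints in at least one bag. Running intersection: for every vertex, the bags containing it form a connected subtree. All three properties hold, so this is a valid tree decomposition of width max|bag| − 1 = 4, and hence tw(G) ≤ 4.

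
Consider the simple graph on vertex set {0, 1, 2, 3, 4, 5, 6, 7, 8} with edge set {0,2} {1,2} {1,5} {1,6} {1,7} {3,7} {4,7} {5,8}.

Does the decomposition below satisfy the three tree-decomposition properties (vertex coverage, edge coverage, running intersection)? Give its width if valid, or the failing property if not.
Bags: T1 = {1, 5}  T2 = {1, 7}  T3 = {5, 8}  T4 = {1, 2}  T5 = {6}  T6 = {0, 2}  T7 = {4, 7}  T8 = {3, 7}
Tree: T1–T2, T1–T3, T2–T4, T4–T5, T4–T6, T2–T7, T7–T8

No — edge (1,6) lies in no bag.

A tree decomposition must satisfy three properties: every vertex lies in some bag; for every edge, both endpoints lie together in some bag; and for every vertex, the bags containing it form a connected subtree. Here edge (1,6) lies in no bag, so the decomposition is invalid.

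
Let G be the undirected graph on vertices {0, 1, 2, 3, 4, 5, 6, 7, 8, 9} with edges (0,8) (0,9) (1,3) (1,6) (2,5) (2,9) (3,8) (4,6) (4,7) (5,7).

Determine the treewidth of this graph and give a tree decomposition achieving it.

The largest bag has 3 vertices, giving width 2; this decomposition certifies tw(G) ≤ 2. For the lower bound, G contains the cycle 7–5–2–9–0–8–3–1–6–4–7, so G is not a forest; only forests have treewidth ≤ 1, hence tw(G) ≥ 2. Therefore the treewidth is 2.

Treewidth 2.
Bags: B1 = {2, 5, 7}  B2 = {2, 7, 9}  B3 = {0, 7, 9}  B4 = {0, 7, 8}  B5 = {3, 7, 8}  B6 = {1, 3, 7}  B7 = {1, 6, 7}  B8 = {4, 6, 7}
Tree: B1–B2, B2–B3, B3–B4, B4–B5, B5–B6, B6–B7, B7–B8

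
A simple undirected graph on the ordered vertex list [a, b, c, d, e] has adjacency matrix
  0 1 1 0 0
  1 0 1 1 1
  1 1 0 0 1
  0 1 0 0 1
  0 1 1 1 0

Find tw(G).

A width-2 tree decomposition is:
Bags: B1 = {b, d, e}  B2 = {b, c, e}  B3 = {a, b, c}
Tree: B1–B2, B2–B3
The largest bag has 3 vertices, giving width 2; this decomposition certifies tw(G) ≤ 2. For the lower bound, the 3 vertices {b, d, e} are pairwise adjacent, and any tree decomposition puts a clique entirely inside one bag — forcing width ≥ 2. Combining the bounds, tw(G) = 2.

2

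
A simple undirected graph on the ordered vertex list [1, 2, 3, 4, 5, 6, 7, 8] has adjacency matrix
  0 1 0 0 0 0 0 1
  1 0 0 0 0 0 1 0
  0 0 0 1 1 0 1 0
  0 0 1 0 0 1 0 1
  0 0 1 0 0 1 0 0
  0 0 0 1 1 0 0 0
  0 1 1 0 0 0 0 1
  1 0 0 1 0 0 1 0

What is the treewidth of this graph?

2

A width-2 tree decomposition is:
Bags: B1 = {1, 2, 7}  B2 = {1, 7, 8}  B3 = {3, 7, 8}  B4 = {3, 4, 8}  B5 = {3, 4, 5}  B6 = {4, 5, 6}
Tree: B1–B2, B2–B3, B3–B4, B4–B5, B5–B6
Every bag has size at most 3, so the width is 3 − 1 = 2 and tw(G) ≤ 2. For the lower bound, G contains the cycle 2–1–8–7–2, so G is not a forest; only forests have treewidth ≤ 1, hence tw(G) ≥ 2. Therefore the treewidth is 2.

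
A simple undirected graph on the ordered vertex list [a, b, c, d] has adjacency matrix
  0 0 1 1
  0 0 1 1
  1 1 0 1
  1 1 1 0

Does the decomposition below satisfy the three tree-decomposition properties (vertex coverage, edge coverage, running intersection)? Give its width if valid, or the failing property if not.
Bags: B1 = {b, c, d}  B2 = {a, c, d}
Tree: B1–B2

Yes; width 2.

Every vertex of G appears in some bag (union = {a, b, c, d}); every edge is covered by a bag; and for each vertex v the set of bags containing v is connected in the bag tree. The decomposition is therefore valid. The largest bag has 3 vertices, so the width is 2.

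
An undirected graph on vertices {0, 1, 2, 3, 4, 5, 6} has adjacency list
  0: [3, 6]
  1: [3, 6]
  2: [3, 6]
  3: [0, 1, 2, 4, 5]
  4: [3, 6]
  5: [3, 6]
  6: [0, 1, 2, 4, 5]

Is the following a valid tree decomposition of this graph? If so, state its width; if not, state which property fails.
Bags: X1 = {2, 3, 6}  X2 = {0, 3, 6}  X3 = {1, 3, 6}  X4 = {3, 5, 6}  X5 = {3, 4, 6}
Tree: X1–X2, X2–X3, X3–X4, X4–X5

Yes; width 2.

Every vertex of G appears in some bag (union = {0, 1, 2, 3, 4, 5, 6}); every edge is covered by a bag; and for each vertex v the set of bags containing v is connected in the bag tree. The decomposition is therefore valid. The largest bag has 3 vertices, so the width is 2.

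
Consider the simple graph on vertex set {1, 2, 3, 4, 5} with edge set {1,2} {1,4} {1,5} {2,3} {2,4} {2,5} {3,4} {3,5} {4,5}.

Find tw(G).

A width-3 tree decomposition is:
Bags: B1 = {2, 3, 4, 5}  B2 = {1, 2, 4, 5}
Tree: B1–B2
Each bag holds 4 vertices, so the decomposition has width 3, which upper-bounds the treewidth. For the lower bound, the 4 vertices {1, 2, 4, 5} are pairwise adjacent, and any tree decomposition puts a clique entirely inside one bag — forcing width ≥ 3. Therefore the treewidth is 3.

3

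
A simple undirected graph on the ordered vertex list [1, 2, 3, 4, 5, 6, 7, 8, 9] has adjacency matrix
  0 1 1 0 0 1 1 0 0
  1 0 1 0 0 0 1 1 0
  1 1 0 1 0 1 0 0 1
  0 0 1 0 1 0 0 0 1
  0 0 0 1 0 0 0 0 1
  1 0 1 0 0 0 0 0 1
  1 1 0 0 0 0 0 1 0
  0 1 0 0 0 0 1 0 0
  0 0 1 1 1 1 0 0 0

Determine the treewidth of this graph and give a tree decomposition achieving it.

Treewidth 2.
One such decomposition:
Bags: B1 = {1, 2, 3}  B2 = {1, 3, 6}  B3 = {3, 6, 9}  B4 = {1, 2, 7}  B5 = {2, 7, 8}  B6 = {3, 4, 9}  B7 = {4, 5, 9}
Tree: B1–B2, B2–B3, B1–B4, B4–B5, B3–B6, B6–B7

Every bag has size at most 3, so the width is 3 − 1 = 2 and tw(G) ≤ 2. On the other hand G contains the 3-clique {2, 7, 8}. A clique must lie in a single bag of any decomposition, so no decomposition can have width below 2. Combining the bounds, tw(G) = 2.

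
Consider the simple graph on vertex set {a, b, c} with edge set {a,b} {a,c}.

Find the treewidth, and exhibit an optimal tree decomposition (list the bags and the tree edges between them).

The largest bag has 2 vertices, giving width 1; this decomposition certifies tw(G) ≤ 1. Since G has at least one edge (e.g. b–a), it is not an edgeless graph, so tw(G) ≥ 1. The upper and lower bounds meet at 1, so that is the treewidth.

Treewidth 1.
Bags: B1 = {a, b}  B2 = {a, c}
Tree: B1–B2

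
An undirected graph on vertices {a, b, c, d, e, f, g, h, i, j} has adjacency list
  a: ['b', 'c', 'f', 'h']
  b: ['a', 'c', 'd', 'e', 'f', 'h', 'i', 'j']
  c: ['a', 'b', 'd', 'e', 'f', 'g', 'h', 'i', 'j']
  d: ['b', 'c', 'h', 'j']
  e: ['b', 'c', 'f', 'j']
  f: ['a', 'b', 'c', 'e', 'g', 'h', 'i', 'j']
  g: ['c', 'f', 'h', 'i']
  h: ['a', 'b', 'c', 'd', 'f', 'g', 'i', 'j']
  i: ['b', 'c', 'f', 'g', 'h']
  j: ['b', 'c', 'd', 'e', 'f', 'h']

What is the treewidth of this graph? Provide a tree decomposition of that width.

Treewidth 4.
One such decomposition:
Bags: B1 = {b, c, f, h, i}  B2 = {b, c, f, h, j}  B3 = {b, c, d, h, j}  B4 = {a, b, c, f, h}  B5 = {b, c, e, f, j}  B6 = {c, f, g, h, i}
Tree: B1–B2, B2–B3, B1–B4, B2–B5, B1–B6

Every bag has size at most 5, so the width is 5 − 1 = 4 and tw(G) ≤ 4. For the lower bound, the 5 vertices {b, c, d, h, j} are pairwise adjacent, and any tree decomposition puts a clique entirely inside one bag — forcing width ≥ 4. Combining the bounds, tw(G) = 4.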